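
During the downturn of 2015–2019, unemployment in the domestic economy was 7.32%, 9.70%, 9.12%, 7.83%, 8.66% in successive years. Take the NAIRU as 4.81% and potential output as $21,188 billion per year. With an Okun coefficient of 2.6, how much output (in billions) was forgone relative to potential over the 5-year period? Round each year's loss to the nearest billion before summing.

Year 2015: gap = -2.6 × (7.32 - 4.81) = -6.526%, loss ≈ 21188 × 6.526/100 ≈ 1383.
Year 2016: gap = -2.6 × (9.7 - 4.81) = -12.714%, loss ≈ 21188 × 12.714/100 ≈ 2694.
Year 2017: gap = -2.6 × (9.12 - 4.81) = -11.206%, loss ≈ 21188 × 11.206/100 ≈ 2374.
Year 2018: gap = -2.6 × (7.83 - 4.81) = -7.852%, loss ≈ 21188 × 7.852/100 ≈ 1664.
Year 2019: gap = -2.6 × (8.66 - 4.81) = -10.01%, loss ≈ 21188 × 10.01/100 ≈ 2121.
Total lost output = 1383 + 2694 + 2374 + 1664 + 2121 = 10236 billion.

$10,236 billion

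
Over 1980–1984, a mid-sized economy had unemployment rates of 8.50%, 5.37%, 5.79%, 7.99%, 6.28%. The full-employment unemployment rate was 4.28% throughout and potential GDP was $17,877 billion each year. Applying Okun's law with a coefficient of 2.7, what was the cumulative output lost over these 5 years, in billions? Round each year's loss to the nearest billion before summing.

Year 1980: gap = -2.7 × (8.5 - 4.28) = -11.394%, loss ≈ 17877 × 11.394/100 ≈ 2037.
Year 1981: gap = -2.7 × (5.37 - 4.28) = -2.943%, loss ≈ 17877 × 2.943/100 ≈ 526.
Year 1982: gap = -2.7 × (5.79 - 4.28) = -4.077%, loss ≈ 17877 × 4.077/100 ≈ 729.
Year 1983: gap = -2.7 × (7.99 - 4.28) = -10.017%, loss ≈ 17877 × 10.017/100 ≈ 1791.
Year 1984: gap = -2.7 × (6.28 - 4.28) = -5.4%, loss ≈ 17877 × 5.4/100 ≈ 965.
Total lost output = 2037 + 526 + 729 + 1791 + 965 = 6048 billion.

$6,048 billion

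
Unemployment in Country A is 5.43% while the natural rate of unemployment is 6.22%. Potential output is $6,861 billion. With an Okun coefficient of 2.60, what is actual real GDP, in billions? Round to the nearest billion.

$7,002 billion

Unemployment gap = 5.43 - 6.22 = -0.79 points, so the output gap is -2.6 × (-0.79) = 2.054%.
Actual GDP = 6861 × (1 + 2.054/100) = 6861 × 1.02054 ≈ 7002 billion.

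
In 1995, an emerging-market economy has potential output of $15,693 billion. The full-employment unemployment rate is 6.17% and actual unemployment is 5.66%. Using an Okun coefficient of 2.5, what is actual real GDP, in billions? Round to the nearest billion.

$15,893 billion

Unemployment gap = 5.66 - 6.17 = -0.51 points, so the output gap is -2.5 × (-0.51) = 1.275%.
Actual GDP = 15693 × (1 + 1.275/100) = 15693 × 1.01275 ≈ 15893 billion.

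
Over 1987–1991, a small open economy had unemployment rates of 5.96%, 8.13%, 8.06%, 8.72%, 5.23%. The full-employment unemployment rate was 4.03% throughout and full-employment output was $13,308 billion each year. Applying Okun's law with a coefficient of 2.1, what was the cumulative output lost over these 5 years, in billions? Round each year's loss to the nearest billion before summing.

Year 1987: gap = -2.1 × (5.96 - 4.03) = -4.053%, loss ≈ 13308 × 4.053/100 ≈ 539.
Year 1988: gap = -2.1 × (8.13 - 4.03) = -8.61%, loss ≈ 13308 × 8.61/100 ≈ 1146.
Year 1989: gap = -2.1 × (8.06 - 4.03) = -8.463%, loss ≈ 13308 × 8.463/100 ≈ 1126.
Year 1990: gap = -2.1 × (8.72 - 4.03) = -9.849%, loss ≈ 13308 × 9.849/100 ≈ 1311.
Year 1991: gap = -2.1 × (5.23 - 4.03) = -2.52%, loss ≈ 13308 × 2.52/100 ≈ 335.
Total lost output = 539 + 1146 + 1126 + 1311 + 335 = 4457 billion.

$4,457 billion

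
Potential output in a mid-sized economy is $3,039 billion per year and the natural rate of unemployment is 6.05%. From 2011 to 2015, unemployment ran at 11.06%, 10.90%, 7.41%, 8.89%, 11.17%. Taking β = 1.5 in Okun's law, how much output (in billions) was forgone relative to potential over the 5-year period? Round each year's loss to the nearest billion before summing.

$873 billion

Year 2011: gap = -1.5 × (11.06 - 6.05) = -7.515%, loss ≈ 3039 × 7.515/100 ≈ 228.
Year 2012: gap = -1.5 × (10.9 - 6.05) = -7.275%, loss ≈ 3039 × 7.275/100 ≈ 221.
Year 2013: gap = -1.5 × (7.41 - 6.05) = -2.04%, loss ≈ 3039 × 2.04/100 ≈ 62.
Year 2014: gap = -1.5 × (8.89 - 6.05) = -4.26%, loss ≈ 3039 × 4.26/100 ≈ 129.
Year 2015: gap = -1.5 × (11.17 - 6.05) = -7.68%, loss ≈ 3039 × 7.68/100 ≈ 233.
Total lost output = 228 + 221 + 62 + 129 + 233 = 873 billion.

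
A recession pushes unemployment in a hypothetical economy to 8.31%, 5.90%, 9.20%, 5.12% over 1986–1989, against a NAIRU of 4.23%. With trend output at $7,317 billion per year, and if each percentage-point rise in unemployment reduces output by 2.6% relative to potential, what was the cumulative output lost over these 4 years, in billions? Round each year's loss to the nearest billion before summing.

$2,209 billion

Year 1986: gap = -2.6 × (8.31 - 4.23) = -10.608%, loss ≈ 7317 × 10.608/100 ≈ 776.
Year 1987: gap = -2.6 × (5.9 - 4.23) = -4.342%, loss ≈ 7317 × 4.342/100 ≈ 318.
Year 1988: gap = -2.6 × (9.2 - 4.23) = -12.922%, loss ≈ 7317 × 12.922/100 ≈ 946.
Year 1989: gap = -2.6 × (5.12 - 4.23) = -2.314%, loss ≈ 7317 × 2.314/100 ≈ 169.
Total lost output = 776 + 318 + 946 + 169 = 2209 billion.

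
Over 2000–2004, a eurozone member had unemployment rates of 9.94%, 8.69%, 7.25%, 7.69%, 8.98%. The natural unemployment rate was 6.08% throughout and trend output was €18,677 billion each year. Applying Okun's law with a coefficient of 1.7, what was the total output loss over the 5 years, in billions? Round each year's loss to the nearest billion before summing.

Year 2000: gap = -1.7 × (9.94 - 6.08) = -6.562%, loss ≈ 18677 × 6.562/100 ≈ 1226.
Year 2001: gap = -1.7 × (8.69 - 6.08) = -4.437%, loss ≈ 18677 × 4.437/100 ≈ 829.
Year 2002: gap = -1.7 × (7.25 - 6.08) = -1.989%, loss ≈ 18677 × 1.989/100 ≈ 371.
Year 2003: gap = -1.7 × (7.69 - 6.08) = -2.737%, loss ≈ 18677 × 2.737/100 ≈ 511.
Year 2004: gap = -1.7 × (8.98 - 6.08) = -4.93%, loss ≈ 18677 × 4.93/100 ≈ 921.
Total lost output = 1226 + 829 + 371 + 511 + 921 = 3858 billion.

€3,858 billion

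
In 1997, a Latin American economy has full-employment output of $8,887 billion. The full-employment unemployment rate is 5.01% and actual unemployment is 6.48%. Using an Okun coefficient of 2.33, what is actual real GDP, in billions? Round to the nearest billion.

Unemployment gap = 6.48 - 5.01 = 1.47 points, so the output gap is -2.33 × 1.47 = -3.4251%.
Actual GDP = 8887 × (1 - 3.4251/100) = 8887 × 0.965749 ≈ 8583 billion.

$8,583 billion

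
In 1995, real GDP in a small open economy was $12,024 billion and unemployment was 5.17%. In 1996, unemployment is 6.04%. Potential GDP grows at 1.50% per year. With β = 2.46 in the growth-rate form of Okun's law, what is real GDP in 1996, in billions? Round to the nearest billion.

$11,947 billion

Δu = 6.04 - 5.17 = 0.87 points.
Okun's law (growth form): g_Y = g_Y* - β × Δu = 1.50 - 2.46 × (0.87) = 1.5 - 2.1402 = -0.6402%.
Real GDP in the next year = 12024 × (1 - 0.6402/100) = 12024 × 0.993598 ≈ 11947 billion.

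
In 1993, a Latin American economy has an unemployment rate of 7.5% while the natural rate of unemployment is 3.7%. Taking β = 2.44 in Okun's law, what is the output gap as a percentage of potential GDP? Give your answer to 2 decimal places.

The unemployment gap is 7.5 - 3.7 = 3.8 percentage points.
Okun's law gives an output gap of -2.44 × 3.8 = -9.272%, i.e. 9.27% below potential.

-9.27%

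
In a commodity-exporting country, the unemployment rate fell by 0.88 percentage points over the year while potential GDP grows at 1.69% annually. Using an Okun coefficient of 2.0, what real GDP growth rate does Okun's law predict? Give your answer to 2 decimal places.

3.45%

Growth-rate Okun's law: g_Y = g_Y* - β × Δu.
g_Y = 1.69 - 2.0 × (-0.88) = 1.69 + 1.76 = 3.45%, i.e. 3.45% to 2 d.p.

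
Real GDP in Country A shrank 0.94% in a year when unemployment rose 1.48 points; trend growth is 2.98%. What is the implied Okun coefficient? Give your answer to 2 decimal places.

Growth form: g_Y = g_Y* - β × Δu, so β = (g_Y* - g_Y)/Δu.
β = (2.98 + 0.94)/1.48 = 3.92/1.48 = 2.65.

β ≈ 2.65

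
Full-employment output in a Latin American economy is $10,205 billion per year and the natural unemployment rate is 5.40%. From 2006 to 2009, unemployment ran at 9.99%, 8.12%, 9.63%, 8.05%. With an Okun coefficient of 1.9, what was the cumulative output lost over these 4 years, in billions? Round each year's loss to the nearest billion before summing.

Year 2006: gap = -1.9 × (9.99 - 5.4) = -8.721%, loss ≈ 10205 × 8.721/100 ≈ 890.
Year 2007: gap = -1.9 × (8.12 - 5.4) = -5.168%, loss ≈ 10205 × 5.168/100 ≈ 527.
Year 2008: gap = -1.9 × (9.63 - 5.4) = -8.037%, loss ≈ 10205 × 8.037/100 ≈ 820.
Year 2009: gap = -1.9 × (8.05 - 5.4) = -5.035%, loss ≈ 10205 × 5.035/100 ≈ 514.
Total lost output = 890 + 527 + 820 + 514 = 2751 billion.

$2,751 billion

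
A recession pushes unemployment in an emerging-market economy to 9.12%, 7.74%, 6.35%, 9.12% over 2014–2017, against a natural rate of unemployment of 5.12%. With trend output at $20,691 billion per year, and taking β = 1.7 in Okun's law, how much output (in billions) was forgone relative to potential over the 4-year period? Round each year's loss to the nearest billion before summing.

$4,169 billion

Year 2014: gap = -1.7 × (9.12 - 5.12) = -6.8%, loss ≈ 20691 × 6.8/100 ≈ 1407.
Year 2015: gap = -1.7 × (7.74 - 5.12) = -4.454%, loss ≈ 20691 × 4.454/100 ≈ 922.
Year 2016: gap = -1.7 × (6.35 - 5.12) = -2.091%, loss ≈ 20691 × 2.091/100 ≈ 433.
Year 2017: gap = -1.7 × (9.12 - 5.12) = -6.8%, loss ≈ 20691 × 6.8/100 ≈ 1407.
Total lost output = 1407 + 922 + 433 + 1407 = 4169 billion.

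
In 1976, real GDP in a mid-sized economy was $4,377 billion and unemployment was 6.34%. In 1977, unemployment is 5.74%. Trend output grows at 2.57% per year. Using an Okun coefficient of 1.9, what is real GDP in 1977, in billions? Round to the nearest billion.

Δu = 5.74 - 6.34 = -0.6 points.
Okun's law (growth form): g_Y = g_Y* - β × Δu = 2.57 - 1.9 × (-0.60) = 2.57 + 1.14 = 3.71%.
Real GDP in the next year = 4377 × (1 + 3.71/100) = 4377 × 1.0371 ≈ 4539 billion.

$4,539 billion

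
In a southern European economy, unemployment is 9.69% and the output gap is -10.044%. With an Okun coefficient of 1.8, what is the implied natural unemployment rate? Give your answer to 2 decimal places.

4.11%

From Okun's law, u - u* = -(output gap)/β = -(-10.044)/1.8 = 5.58 points.
So u* = 9.69 - 5.58 = 4.11%.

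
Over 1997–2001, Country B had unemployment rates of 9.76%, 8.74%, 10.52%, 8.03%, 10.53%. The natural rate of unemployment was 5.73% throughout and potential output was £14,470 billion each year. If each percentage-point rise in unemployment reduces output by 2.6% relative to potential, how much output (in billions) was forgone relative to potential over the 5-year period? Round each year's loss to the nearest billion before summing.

£7,121 billion

Year 1997: gap = -2.6 × (9.76 - 5.73) = -10.478%, loss ≈ 14470 × 10.478/100 ≈ 1516.
Year 1998: gap = -2.6 × (8.74 - 5.73) = -7.826%, loss ≈ 14470 × 7.826/100 ≈ 1132.
Year 1999: gap = -2.6 × (10.52 - 5.73) = -12.454%, loss ≈ 14470 × 12.454/100 ≈ 1802.
Year 2000: gap = -2.6 × (8.03 - 5.73) = -5.98%, loss ≈ 14470 × 5.98/100 ≈ 865.
Year 2001: gap = -2.6 × (10.53 - 5.73) = -12.48%, loss ≈ 14470 × 12.48/100 ≈ 1806.
Total lost output = 1516 + 1132 + 1802 + 865 + 1806 = 7121 billion.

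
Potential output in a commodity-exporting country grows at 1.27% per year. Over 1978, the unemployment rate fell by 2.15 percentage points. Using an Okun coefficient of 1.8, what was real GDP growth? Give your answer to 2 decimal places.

5.14%

Growth-rate Okun's law: g_Y = g_Y* - β × Δu.
g_Y = 1.27 - 1.8 × (-2.15) = 1.27 + 3.87 = 5.14%, i.e. 5.14% to 2 d.p.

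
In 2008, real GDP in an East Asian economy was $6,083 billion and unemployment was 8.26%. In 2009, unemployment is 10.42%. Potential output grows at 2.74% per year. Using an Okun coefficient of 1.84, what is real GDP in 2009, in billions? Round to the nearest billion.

$6,008 billion

Δu = 10.42 - 8.26 = 2.16 points.
Okun's law (growth form): g_Y = g_Y* - β × Δu = 2.74 - 1.84 × (2.16) = 2.74 - 3.9744 = -1.2344%.
Real GDP in the next year = 6083 × (1 - 1.2344/100) = 6083 × 0.987656 ≈ 6008 billion.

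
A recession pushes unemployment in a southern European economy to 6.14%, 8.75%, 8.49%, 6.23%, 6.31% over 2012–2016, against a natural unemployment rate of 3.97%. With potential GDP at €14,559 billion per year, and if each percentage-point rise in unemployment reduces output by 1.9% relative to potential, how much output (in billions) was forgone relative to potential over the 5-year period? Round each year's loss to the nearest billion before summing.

Year 2012: gap = -1.9 × (6.14 - 3.97) = -4.123%, loss ≈ 14559 × 4.123/100 ≈ 600.
Year 2013: gap = -1.9 × (8.75 - 3.97) = -9.082%, loss ≈ 14559 × 9.082/100 ≈ 1322.
Year 2014: gap = -1.9 × (8.49 - 3.97) = -8.588%, loss ≈ 14559 × 8.588/100 ≈ 1250.
Year 2015: gap = -1.9 × (6.23 - 3.97) = -4.294%, loss ≈ 14559 × 4.294/100 ≈ 625.
Year 2016: gap = -1.9 × (6.31 - 3.97) = -4.446%, loss ≈ 14559 × 4.446/100 ≈ 647.
Total lost output = 600 + 1322 + 1250 + 625 + 647 = 4444 billion.

€4,444 billion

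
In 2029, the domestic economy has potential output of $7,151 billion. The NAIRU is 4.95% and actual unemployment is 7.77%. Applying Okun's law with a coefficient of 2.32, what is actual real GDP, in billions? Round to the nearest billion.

$6,683 billion

Unemployment gap = 7.77 - 4.95 = 2.82 points, so the output gap is -2.32 × 2.82 = -6.5424%.
Actual GDP = 7151 × (1 - 6.5424/100) = 7151 × 0.934576 ≈ 6683 billion.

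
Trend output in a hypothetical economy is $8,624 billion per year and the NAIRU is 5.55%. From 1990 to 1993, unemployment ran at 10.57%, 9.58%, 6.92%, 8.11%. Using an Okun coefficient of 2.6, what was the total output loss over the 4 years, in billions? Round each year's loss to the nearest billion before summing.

$2,911 billion

Year 1990: gap = -2.6 × (10.57 - 5.55) = -13.052%, loss ≈ 8624 × 13.052/100 ≈ 1126.
Year 1991: gap = -2.6 × (9.58 - 5.55) = -10.478%, loss ≈ 8624 × 10.478/100 ≈ 904.
Year 1992: gap = -2.6 × (6.92 - 5.55) = -3.562%, loss ≈ 8624 × 3.562/100 ≈ 307.
Year 1993: gap = -2.6 × (8.11 - 5.55) = -6.656%, loss ≈ 8624 × 6.656/100 ≈ 574.
Total lost output = 1126 + 904 + 307 + 574 = 2911 billion.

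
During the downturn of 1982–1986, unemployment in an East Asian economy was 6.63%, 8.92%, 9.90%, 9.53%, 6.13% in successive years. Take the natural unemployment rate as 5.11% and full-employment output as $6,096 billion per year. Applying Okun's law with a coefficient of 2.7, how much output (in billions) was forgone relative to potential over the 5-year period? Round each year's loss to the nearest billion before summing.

Year 1982: gap = -2.7 × (6.63 - 5.11) = -4.104%, loss ≈ 6096 × 4.104/100 ≈ 250.
Year 1983: gap = -2.7 × (8.92 - 5.11) = -10.287%, loss ≈ 6096 × 10.287/100 ≈ 627.
Year 1984: gap = -2.7 × (9.9 - 5.11) = -12.933%, loss ≈ 6096 × 12.933/100 ≈ 788.
Year 1985: gap = -2.7 × (9.53 - 5.11) = -11.934%, loss ≈ 6096 × 11.934/100 ≈ 727.
Year 1986: gap = -2.7 × (6.13 - 5.11) = -2.754%, loss ≈ 6096 × 2.754/100 ≈ 168.
Total lost output = 250 + 627 + 788 + 727 + 168 = 2560 billion.

$2,560 billion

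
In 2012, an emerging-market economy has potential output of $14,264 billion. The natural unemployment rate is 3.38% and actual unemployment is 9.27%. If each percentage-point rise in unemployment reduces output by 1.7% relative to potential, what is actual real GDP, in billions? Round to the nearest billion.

Unemployment gap = 9.27 - 3.38 = 5.89 points, so the output gap is -1.7 × 5.89 = -10.013%.
Actual GDP = 14264 × (1 - 10.013/100) = 14264 × 0.89987 ≈ 12836 billion.

$12,836 billion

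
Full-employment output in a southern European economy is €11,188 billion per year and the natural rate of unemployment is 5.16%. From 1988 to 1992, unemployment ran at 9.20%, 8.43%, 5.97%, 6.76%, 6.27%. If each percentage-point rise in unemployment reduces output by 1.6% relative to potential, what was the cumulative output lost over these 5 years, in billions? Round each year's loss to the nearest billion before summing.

Year 1988: gap = -1.6 × (9.2 - 5.16) = -6.464%, loss ≈ 11188 × 6.464/100 ≈ 723.
Year 1989: gap = -1.6 × (8.43 - 5.16) = -5.232%, loss ≈ 11188 × 5.232/100 ≈ 585.
Year 1990: gap = -1.6 × (5.97 - 5.16) = -1.296%, loss ≈ 11188 × 1.296/100 ≈ 145.
Year 1991: gap = -1.6 × (6.76 - 5.16) = -2.56%, loss ≈ 11188 × 2.56/100 ≈ 286.
Year 1992: gap = -1.6 × (6.27 - 5.16) = -1.776%, loss ≈ 11188 × 1.776/100 ≈ 199.
Total lost output = 723 + 585 + 145 + 286 + 199 = 1938 billion.

€1,938 billion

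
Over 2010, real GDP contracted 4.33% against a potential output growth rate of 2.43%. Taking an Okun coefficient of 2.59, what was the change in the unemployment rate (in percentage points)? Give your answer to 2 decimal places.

2.61 percentage points

Growth-rate Okun's law: g_Y = g_Y* - β × Δu, so Δu = (g_Y* - g_Y)/β.
Δu = (2.43 + 4.33)/2.59 = 6.76/2.59 = 2.61 percentage points.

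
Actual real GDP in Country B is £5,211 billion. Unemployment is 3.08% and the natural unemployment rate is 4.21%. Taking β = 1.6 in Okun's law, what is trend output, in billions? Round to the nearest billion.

£5,118 billion

Unemployment gap = 3.08 - 4.21 = -1.13 points, so output gap = -1.6 × (-1.13) = 1.808%.
Since Y = Y* × (1 + gap/100), Y* = 5211/1.01808 ≈ 5118 billion.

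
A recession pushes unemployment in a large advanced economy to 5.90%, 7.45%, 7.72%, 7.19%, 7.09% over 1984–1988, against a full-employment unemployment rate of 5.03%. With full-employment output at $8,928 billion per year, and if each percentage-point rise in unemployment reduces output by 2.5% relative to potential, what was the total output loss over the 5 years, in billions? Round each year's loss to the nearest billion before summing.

$2,276 billion

Year 1984: gap = -2.5 × (5.9 - 5.03) = -2.175%, loss ≈ 8928 × 2.175/100 ≈ 194.
Year 1985: gap = -2.5 × (7.45 - 5.03) = -6.05%, loss ≈ 8928 × 6.05/100 ≈ 540.
Year 1986: gap = -2.5 × (7.72 - 5.03) = -6.725%, loss ≈ 8928 × 6.725/100 ≈ 600.
Year 1987: gap = -2.5 × (7.19 - 5.03) = -5.4%, loss ≈ 8928 × 5.4/100 ≈ 482.
Year 1988: gap = -2.5 × (7.09 - 5.03) = -5.15%, loss ≈ 8928 × 5.15/100 ≈ 460.
Total lost output = 194 + 540 + 600 + 482 + 460 = 2276 billion.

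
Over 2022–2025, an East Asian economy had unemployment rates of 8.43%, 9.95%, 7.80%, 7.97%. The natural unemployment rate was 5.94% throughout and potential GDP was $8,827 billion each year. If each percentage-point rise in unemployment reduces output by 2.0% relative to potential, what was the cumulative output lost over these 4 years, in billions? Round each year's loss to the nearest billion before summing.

Year 2022: gap = -2.0 × (8.43 - 5.94) = -4.98%, loss ≈ 8827 × 4.98/100 ≈ 440.
Year 2023: gap = -2.0 × (9.95 - 5.94) = -8.02%, loss ≈ 8827 × 8.02/100 ≈ 708.
Year 2024: gap = -2.0 × (7.8 - 5.94) = -3.72%, loss ≈ 8827 × 3.72/100 ≈ 328.
Year 2025: gap = -2.0 × (7.97 - 5.94) = -4.06%, loss ≈ 8827 × 4.06/100 ≈ 358.
Total lost output = 440 + 708 + 328 + 358 = 1834 billion.

$1,834 billion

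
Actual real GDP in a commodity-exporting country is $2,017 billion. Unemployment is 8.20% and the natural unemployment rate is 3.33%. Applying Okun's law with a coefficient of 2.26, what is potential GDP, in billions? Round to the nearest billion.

$2,266 billion

Unemployment gap = 8.2 - 3.33 = 4.87 points, so output gap = -2.26 × 4.87 = -11.0062%.
Since Y = Y* × (1 + gap/100), Y* = 2017/0.889938 ≈ 2266 billion.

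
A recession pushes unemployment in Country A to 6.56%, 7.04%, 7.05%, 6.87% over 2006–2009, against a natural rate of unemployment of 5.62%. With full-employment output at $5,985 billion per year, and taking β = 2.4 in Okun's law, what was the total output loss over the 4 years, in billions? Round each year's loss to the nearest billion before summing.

$724 billion

Year 2006: gap = -2.4 × (6.56 - 5.62) = -2.256%, loss ≈ 5985 × 2.256/100 ≈ 135.
Year 2007: gap = -2.4 × (7.04 - 5.62) = -3.408%, loss ≈ 5985 × 3.408/100 ≈ 204.
Year 2008: gap = -2.4 × (7.05 - 5.62) = -3.432%, loss ≈ 5985 × 3.432/100 ≈ 205.
Year 2009: gap = -2.4 × (6.87 - 5.62) = -3%, loss ≈ 5985 × 3/100 ≈ 180.
Total lost output = 135 + 204 + 205 + 180 = 724 billion.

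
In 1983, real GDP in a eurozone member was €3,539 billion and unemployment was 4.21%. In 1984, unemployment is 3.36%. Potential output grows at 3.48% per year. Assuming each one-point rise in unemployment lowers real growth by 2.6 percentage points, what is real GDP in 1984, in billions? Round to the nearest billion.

€3,740 billion

Δu = 3.36 - 4.21 = -0.85 points.
Okun's law (growth form): g_Y = g_Y* - β × Δu = 3.48 - 2.6 × (-0.85) = 3.48 + 2.21 = 5.69%.
Real GDP in the next year = 3539 × (1 + 5.69/100) = 3539 × 1.0569 ≈ 3740 billion.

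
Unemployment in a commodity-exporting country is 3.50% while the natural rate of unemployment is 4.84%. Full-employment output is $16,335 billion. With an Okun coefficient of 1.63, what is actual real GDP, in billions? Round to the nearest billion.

$16,692 billion

Unemployment gap = 3.5 - 4.84 = -1.34 points, so the output gap is -1.63 × (-1.34) = 2.1842%.
Actual GDP = 16335 × (1 + 2.1842/100) = 16335 × 1.021842 ≈ 16692 billion.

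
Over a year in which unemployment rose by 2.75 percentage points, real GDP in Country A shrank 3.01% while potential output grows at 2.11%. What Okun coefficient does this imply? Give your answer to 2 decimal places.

Growth form: g_Y = g_Y* - β × Δu, so β = (g_Y* - g_Y)/Δu.
β = (2.11 + 3.01)/2.75 = 5.12/2.75 = 1.86.

β ≈ 1.86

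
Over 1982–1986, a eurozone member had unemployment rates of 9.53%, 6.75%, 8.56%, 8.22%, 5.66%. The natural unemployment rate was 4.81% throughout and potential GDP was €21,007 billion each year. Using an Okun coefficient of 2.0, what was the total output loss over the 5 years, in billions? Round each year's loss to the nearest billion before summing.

Year 1982: gap = -2.0 × (9.53 - 4.81) = -9.44%, loss ≈ 21007 × 9.44/100 ≈ 1983.
Year 1983: gap = -2.0 × (6.75 - 4.81) = -3.88%, loss ≈ 21007 × 3.88/100 ≈ 815.
Year 1984: gap = -2.0 × (8.56 - 4.81) = -7.5%, loss ≈ 21007 × 7.5/100 ≈ 1576.
Year 1985: gap = -2.0 × (8.22 - 4.81) = -6.82%, loss ≈ 21007 × 6.82/100 ≈ 1433.
Year 1986: gap = -2.0 × (5.66 - 4.81) = -1.7%, loss ≈ 21007 × 1.7/100 ≈ 357.
Total lost output = 1983 + 815 + 1576 + 1433 + 357 = 6164 billion.

€6,164 billion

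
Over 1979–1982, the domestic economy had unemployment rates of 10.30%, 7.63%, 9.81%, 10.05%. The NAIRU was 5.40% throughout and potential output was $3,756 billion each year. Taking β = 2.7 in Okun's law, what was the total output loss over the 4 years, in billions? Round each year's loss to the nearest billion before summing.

$1,642 billion

Year 1979: gap = -2.7 × (10.3 - 5.4) = -13.23%, loss ≈ 3756 × 13.23/100 ≈ 497.
Year 1980: gap = -2.7 × (7.63 - 5.4) = -6.021%, loss ≈ 3756 × 6.021/100 ≈ 226.
Year 1981: gap = -2.7 × (9.81 - 5.4) = -11.907%, loss ≈ 3756 × 11.907/100 ≈ 447.
Year 1982: gap = -2.7 × (10.05 - 5.4) = -12.555%, loss ≈ 3756 × 12.555/100 ≈ 472.
Total lost output = 497 + 226 + 447 + 472 = 1642 billion.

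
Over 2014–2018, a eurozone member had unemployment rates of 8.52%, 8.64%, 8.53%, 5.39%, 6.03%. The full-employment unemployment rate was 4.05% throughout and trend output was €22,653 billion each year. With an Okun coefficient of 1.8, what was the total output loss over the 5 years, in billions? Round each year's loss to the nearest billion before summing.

Year 2014: gap = -1.8 × (8.52 - 4.05) = -8.046%, loss ≈ 22653 × 8.046/100 ≈ 1823.
Year 2015: gap = -1.8 × (8.64 - 4.05) = -8.262%, loss ≈ 22653 × 8.262/100 ≈ 1872.
Year 2016: gap = -1.8 × (8.53 - 4.05) = -8.064%, loss ≈ 22653 × 8.064/100 ≈ 1827.
Year 2017: gap = -1.8 × (5.39 - 4.05) = -2.412%, loss ≈ 22653 × 2.412/100 ≈ 546.
Year 2018: gap = -1.8 × (6.03 - 4.05) = -3.564%, loss ≈ 22653 × 3.564/100 ≈ 807.
Total lost output = 1823 + 1872 + 1827 + 546 + 807 = 6875 billion.

€6,875 billion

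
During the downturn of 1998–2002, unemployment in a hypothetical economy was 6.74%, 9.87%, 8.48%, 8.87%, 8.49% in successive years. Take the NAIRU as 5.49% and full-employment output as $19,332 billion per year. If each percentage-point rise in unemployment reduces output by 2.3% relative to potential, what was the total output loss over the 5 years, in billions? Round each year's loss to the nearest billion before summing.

$6,670 billion

Year 1998: gap = -2.3 × (6.74 - 5.49) = -2.875%, loss ≈ 19332 × 2.875/100 ≈ 556.
Year 1999: gap = -2.3 × (9.87 - 5.49) = -10.074%, loss ≈ 19332 × 10.074/100 ≈ 1948.
Year 2000: gap = -2.3 × (8.48 - 5.49) = -6.877%, loss ≈ 19332 × 6.877/100 ≈ 1329.
Year 2001: gap = -2.3 × (8.87 - 5.49) = -7.774%, loss ≈ 19332 × 7.774/100 ≈ 1503.
Year 2002: gap = -2.3 × (8.49 - 5.49) = -6.9%, loss ≈ 19332 × 6.9/100 ≈ 1334.
Total lost output = 556 + 1948 + 1329 + 1503 + 1334 = 6670 billion.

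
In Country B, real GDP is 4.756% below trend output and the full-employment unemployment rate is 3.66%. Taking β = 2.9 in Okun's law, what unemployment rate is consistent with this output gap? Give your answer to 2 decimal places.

5.30%

From Okun's law, u - u* = -(output gap)/β = -(-4.756)/2.9 = 1.64 points.
So u = 3.66 + 1.64 = 5.30%.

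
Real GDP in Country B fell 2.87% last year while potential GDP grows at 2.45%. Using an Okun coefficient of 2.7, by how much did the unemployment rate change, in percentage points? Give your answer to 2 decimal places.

1.97 percentage points

Growth-rate Okun's law: g_Y = g_Y* - β × Δu, so Δu = (g_Y* - g_Y)/β.
Δu = (2.45 + 2.87)/2.7 = 5.32/2.7 = 1.97 percentage points.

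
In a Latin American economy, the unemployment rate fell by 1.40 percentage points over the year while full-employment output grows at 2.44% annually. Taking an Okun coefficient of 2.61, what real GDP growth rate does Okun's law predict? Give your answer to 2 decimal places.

6.09%

Growth-rate Okun's law: g_Y = g_Y* - β × Δu.
g_Y = 2.44 - 2.61 × (-1.40) = 2.44 + 3.654 = 6.094%, i.e. 6.09% to 2 d.p.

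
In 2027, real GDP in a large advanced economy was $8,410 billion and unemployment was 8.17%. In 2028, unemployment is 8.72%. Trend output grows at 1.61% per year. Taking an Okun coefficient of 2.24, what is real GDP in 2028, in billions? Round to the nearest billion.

$8,442 billion

Δu = 8.72 - 8.17 = 0.55 points.
Okun's law (growth form): g_Y = g_Y* - β × Δu = 1.61 - 2.24 × (0.55) = 1.61 - 1.232 = 0.378%.
Real GDP in the next year = 8410 × (1 + 0.378/100) = 8410 × 1.00378 ≈ 8442 billion.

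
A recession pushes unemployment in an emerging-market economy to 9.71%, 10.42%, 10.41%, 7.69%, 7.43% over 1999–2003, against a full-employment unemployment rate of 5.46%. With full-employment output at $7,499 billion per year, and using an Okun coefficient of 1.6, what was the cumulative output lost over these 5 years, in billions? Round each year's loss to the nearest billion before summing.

$2,203 billion

Year 1999: gap = -1.6 × (9.71 - 5.46) = -6.8%, loss ≈ 7499 × 6.8/100 ≈ 510.
Year 2000: gap = -1.6 × (10.42 - 5.46) = -7.936%, loss ≈ 7499 × 7.936/100 ≈ 595.
Year 2001: gap = -1.6 × (10.41 - 5.46) = -7.92%, loss ≈ 7499 × 7.92/100 ≈ 594.
Year 2002: gap = -1.6 × (7.69 - 5.46) = -3.568%, loss ≈ 7499 × 3.568/100 ≈ 268.
Year 2003: gap = -1.6 × (7.43 - 5.46) = -3.152%, loss ≈ 7499 × 3.152/100 ≈ 236.
Total lost output = 510 + 595 + 594 + 268 + 236 = 2203 billion.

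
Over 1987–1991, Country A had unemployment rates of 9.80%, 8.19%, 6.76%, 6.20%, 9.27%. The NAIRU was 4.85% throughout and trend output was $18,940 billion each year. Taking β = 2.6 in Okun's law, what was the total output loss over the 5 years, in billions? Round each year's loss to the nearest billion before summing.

$7,866 billion

Year 1987: gap = -2.6 × (9.8 - 4.85) = -12.87%, loss ≈ 18940 × 12.87/100 ≈ 2438.
Year 1988: gap = -2.6 × (8.19 - 4.85) = -8.684%, loss ≈ 18940 × 8.684/100 ≈ 1645.
Year 1989: gap = -2.6 × (6.76 - 4.85) = -4.966%, loss ≈ 18940 × 4.966/100 ≈ 941.
Year 1990: gap = -2.6 × (6.2 - 4.85) = -3.51%, loss ≈ 18940 × 3.51/100 ≈ 665.
Year 1991: gap = -2.6 × (9.27 - 4.85) = -11.492%, loss ≈ 18940 × 11.492/100 ≈ 2177.
Total lost output = 2438 + 1645 + 941 + 665 + 2177 = 7866 billion.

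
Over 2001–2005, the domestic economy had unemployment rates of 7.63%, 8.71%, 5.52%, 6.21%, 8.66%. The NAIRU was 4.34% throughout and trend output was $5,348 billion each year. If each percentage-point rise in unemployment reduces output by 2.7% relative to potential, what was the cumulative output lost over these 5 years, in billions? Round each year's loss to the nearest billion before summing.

$2,170 billion

Year 2001: gap = -2.7 × (7.63 - 4.34) = -8.883%, loss ≈ 5348 × 8.883/100 ≈ 475.
Year 2002: gap = -2.7 × (8.71 - 4.34) = -11.799%, loss ≈ 5348 × 11.799/100 ≈ 631.
Year 2003: gap = -2.7 × (5.52 - 4.34) = -3.186%, loss ≈ 5348 × 3.186/100 ≈ 170.
Year 2004: gap = -2.7 × (6.21 - 4.34) = -5.049%, loss ≈ 5348 × 5.049/100 ≈ 270.
Year 2005: gap = -2.7 × (8.66 - 4.34) = -11.664%, loss ≈ 5348 × 11.664/100 ≈ 624.
Total lost output = 475 + 631 + 170 + 270 + 624 = 2170 billion.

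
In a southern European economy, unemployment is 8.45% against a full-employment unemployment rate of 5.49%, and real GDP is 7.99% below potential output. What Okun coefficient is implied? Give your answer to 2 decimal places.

Okun's law: output gap = -β × (u - u*).
-7.99 = -β × (8.45 - 5.49) = -β × 2.96, so β = 7.99/2.96 = 2.70.

β ≈ 2.70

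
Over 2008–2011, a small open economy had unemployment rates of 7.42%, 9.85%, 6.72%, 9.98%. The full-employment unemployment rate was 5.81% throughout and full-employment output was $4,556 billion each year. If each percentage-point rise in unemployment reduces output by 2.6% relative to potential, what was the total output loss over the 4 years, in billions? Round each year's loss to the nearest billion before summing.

Year 2008: gap = -2.6 × (7.42 - 5.81) = -4.186%, loss ≈ 4556 × 4.186/100 ≈ 191.
Year 2009: gap = -2.6 × (9.85 - 5.81) = -10.504%, loss ≈ 4556 × 10.504/100 ≈ 479.
Year 2010: gap = -2.6 × (6.72 - 5.81) = -2.366%, loss ≈ 4556 × 2.366/100 ≈ 108.
Year 2011: gap = -2.6 × (9.98 - 5.81) = -10.842%, loss ≈ 4556 × 10.842/100 ≈ 494.
Total lost output = 191 + 479 + 108 + 494 = 1272 billion.

$1,272 billion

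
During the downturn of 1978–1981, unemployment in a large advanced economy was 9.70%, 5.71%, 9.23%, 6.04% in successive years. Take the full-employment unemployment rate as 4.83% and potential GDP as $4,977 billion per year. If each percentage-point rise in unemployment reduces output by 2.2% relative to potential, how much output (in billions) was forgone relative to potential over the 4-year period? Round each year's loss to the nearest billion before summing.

Year 1978: gap = -2.2 × (9.7 - 4.83) = -10.714%, loss ≈ 4977 × 10.714/100 ≈ 533.
Year 1979: gap = -2.2 × (5.71 - 4.83) = -1.936%, loss ≈ 4977 × 1.936/100 ≈ 96.
Year 1980: gap = -2.2 × (9.23 - 4.83) = -9.68%, loss ≈ 4977 × 9.68/100 ≈ 482.
Year 1981: gap = -2.2 × (6.04 - 4.83) = -2.662%, loss ≈ 4977 × 2.662/100 ≈ 132.
Total lost output = 533 + 96 + 482 + 132 = 1243 billion.

$1,243 billion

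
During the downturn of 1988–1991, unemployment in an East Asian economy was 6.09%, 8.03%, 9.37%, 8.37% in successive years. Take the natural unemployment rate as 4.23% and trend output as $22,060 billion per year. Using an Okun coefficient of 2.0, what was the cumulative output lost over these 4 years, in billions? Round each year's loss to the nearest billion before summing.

$6,593 billion

Year 1988: gap = -2.0 × (6.09 - 4.23) = -3.72%, loss ≈ 22060 × 3.72/100 ≈ 821.
Year 1989: gap = -2.0 × (8.03 - 4.23) = -7.6%, loss ≈ 22060 × 7.6/100 ≈ 1677.
Year 1990: gap = -2.0 × (9.37 - 4.23) = -10.28%, loss ≈ 22060 × 10.28/100 ≈ 2268.
Year 1991: gap = -2.0 × (8.37 - 4.23) = -8.28%, loss ≈ 22060 × 8.28/100 ≈ 1827.
Total lost output = 821 + 1677 + 2268 + 1827 = 6593 billion.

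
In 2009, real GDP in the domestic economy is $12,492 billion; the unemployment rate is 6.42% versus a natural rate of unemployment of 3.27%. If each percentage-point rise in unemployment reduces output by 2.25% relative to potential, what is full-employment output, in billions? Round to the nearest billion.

$13,445 billion

Unemployment gap = 6.42 - 3.27 = 3.15 points, so output gap = -2.25 × 3.15 = -7.0875%.
Since Y = Y* × (1 + gap/100), Y* = 12492/0.929125 ≈ 13445 billion.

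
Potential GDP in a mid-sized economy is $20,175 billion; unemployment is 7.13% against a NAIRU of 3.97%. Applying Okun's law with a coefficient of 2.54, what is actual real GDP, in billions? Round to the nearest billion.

Unemployment gap = 7.13 - 3.97 = 3.16 points, so the output gap is -2.54 × 3.16 = -8.0264%.
Actual GDP = 20175 × (1 - 8.0264/100) = 20175 × 0.919736 ≈ 18556 billion.

$18,556 billion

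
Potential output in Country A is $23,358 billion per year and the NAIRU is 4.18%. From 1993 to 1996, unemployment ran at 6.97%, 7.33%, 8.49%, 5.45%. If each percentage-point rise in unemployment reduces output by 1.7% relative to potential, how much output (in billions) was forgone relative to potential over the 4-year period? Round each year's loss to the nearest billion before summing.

Year 1993: gap = -1.7 × (6.97 - 4.18) = -4.743%, loss ≈ 23358 × 4.743/100 ≈ 1108.
Year 1994: gap = -1.7 × (7.33 - 4.18) = -5.355%, loss ≈ 23358 × 5.355/100 ≈ 1251.
Year 1995: gap = -1.7 × (8.49 - 4.18) = -7.327%, loss ≈ 23358 × 7.327/100 ≈ 1711.
Year 1996: gap = -1.7 × (5.45 - 4.18) = -2.159%, loss ≈ 23358 × 2.159/100 ≈ 504.
Total lost output = 1108 + 1251 + 1711 + 504 = 4574 billion.

$4,574 billion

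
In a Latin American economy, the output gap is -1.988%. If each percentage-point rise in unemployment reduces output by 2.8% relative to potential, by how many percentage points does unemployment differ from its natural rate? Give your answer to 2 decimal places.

Okun's law: output gap = -β × (u - u*), so u - u* = -(output gap)/β.
u - u* = -(-1.988)/2.8 = 0.71 percentage points.

0.71 percentage points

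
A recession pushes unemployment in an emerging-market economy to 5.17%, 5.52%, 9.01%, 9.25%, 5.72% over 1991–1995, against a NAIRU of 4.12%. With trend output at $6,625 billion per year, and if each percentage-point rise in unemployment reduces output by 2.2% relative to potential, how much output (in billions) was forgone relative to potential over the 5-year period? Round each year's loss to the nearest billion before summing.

Year 1991: gap = -2.2 × (5.17 - 4.12) = -2.31%, loss ≈ 6625 × 2.31/100 ≈ 153.
Year 1992: gap = -2.2 × (5.52 - 4.12) = -3.08%, loss ≈ 6625 × 3.08/100 ≈ 204.
Year 1993: gap = -2.2 × (9.01 - 4.12) = -10.758%, loss ≈ 6625 × 10.758/100 ≈ 713.
Year 1994: gap = -2.2 × (9.25 - 4.12) = -11.286%, loss ≈ 6625 × 11.286/100 ≈ 748.
Year 1995: gap = -2.2 × (5.72 - 4.12) = -3.52%, loss ≈ 6625 × 3.52/100 ≈ 233.
Total lost output = 153 + 204 + 713 + 748 + 233 = 2051 billion.

$2,051 billion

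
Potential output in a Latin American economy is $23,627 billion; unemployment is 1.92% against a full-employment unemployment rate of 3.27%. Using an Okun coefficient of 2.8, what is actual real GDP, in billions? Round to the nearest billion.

$24,520 billion

Unemployment gap = 1.92 - 3.27 = -1.35 points, so the output gap is -2.8 × (-1.35) = 3.78%.
Actual GDP = 23627 × (1 + 3.78/100) = 23627 × 1.0378 ≈ 24520 billion.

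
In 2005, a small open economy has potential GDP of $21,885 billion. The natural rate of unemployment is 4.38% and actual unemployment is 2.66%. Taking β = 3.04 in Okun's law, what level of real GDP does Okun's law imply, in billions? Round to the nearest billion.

$23,029 billion

Unemployment gap = 2.66 - 4.38 = -1.72 points, so the output gap is -3.04 × (-1.72) = 5.2288%.
Actual GDP = 21885 × (1 + 5.2288/100) = 21885 × 1.052288 ≈ 23029 billion.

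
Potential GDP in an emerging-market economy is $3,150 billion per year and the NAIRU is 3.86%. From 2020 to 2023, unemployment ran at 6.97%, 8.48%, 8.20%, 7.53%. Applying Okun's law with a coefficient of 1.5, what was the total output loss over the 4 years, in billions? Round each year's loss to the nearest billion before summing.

Year 2020: gap = -1.5 × (6.97 - 3.86) = -4.665%, loss ≈ 3150 × 4.665/100 ≈ 147.
Year 2021: gap = -1.5 × (8.48 - 3.86) = -6.93%, loss ≈ 3150 × 6.93/100 ≈ 218.
Year 2022: gap = -1.5 × (8.2 - 3.86) = -6.51%, loss ≈ 3150 × 6.51/100 ≈ 205.
Year 2023: gap = -1.5 × (7.53 - 3.86) = -5.505%, loss ≈ 3150 × 5.505/100 ≈ 173.
Total lost output = 147 + 218 + 205 + 173 = 743 billion.

$743 billion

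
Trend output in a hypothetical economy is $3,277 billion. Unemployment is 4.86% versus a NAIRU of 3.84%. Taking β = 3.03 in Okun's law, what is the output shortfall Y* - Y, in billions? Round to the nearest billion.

Output gap = -3.03 × (4.86 - 3.84) = -3.03 × 1.02 = -3.0906%.
Actual GDP ≈ 3277 × 0.969094 ≈ 3176 billion, so the shortfall is 3277 - 3176 = 101 billion.

$101 billion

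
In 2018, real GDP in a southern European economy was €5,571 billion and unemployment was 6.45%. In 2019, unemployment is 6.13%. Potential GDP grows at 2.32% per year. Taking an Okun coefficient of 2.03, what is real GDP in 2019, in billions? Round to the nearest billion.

Δu = 6.13 - 6.45 = -0.32 points.
Okun's law (growth form): g_Y = g_Y* - β × Δu = 2.32 - 2.03 × (-0.32) = 2.32 + 0.6496 = 2.9696%.
Real GDP in the next year = 5571 × (1 + 2.9696/100) = 5571 × 1.029696 ≈ 5736 billion.

€5,736 billion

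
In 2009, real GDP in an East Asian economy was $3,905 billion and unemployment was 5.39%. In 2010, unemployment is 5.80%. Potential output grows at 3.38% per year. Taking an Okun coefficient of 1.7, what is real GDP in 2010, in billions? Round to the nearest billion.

Δu = 5.8 - 5.39 = 0.41 points.
Okun's law (growth form): g_Y = g_Y* - β × Δu = 3.38 - 1.7 × (0.41) = 3.38 - 0.697 = 2.683%.
Real GDP in the next year = 3905 × (1 + 2.683/100) = 3905 × 1.02683 ≈ 4010 billion.

$4,010 billion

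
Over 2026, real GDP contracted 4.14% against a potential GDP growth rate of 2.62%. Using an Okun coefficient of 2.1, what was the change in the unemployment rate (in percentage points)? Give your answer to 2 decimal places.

Growth-rate Okun's law: g_Y = g_Y* - β × Δu, so Δu = (g_Y* - g_Y)/β.
Δu = (2.62 + 4.14)/2.1 = 6.76/2.1 = 3.22 percentage points.

3.22 percentage points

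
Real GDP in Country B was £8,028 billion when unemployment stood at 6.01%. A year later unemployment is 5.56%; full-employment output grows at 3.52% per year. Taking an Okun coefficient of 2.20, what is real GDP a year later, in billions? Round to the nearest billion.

£8,390 billion

Δu = 5.56 - 6.01 = -0.45 points.
Okun's law (growth form): g_Y = g_Y* - β × Δu = 3.52 - 2.20 × (-0.45) = 3.52 + 0.99 = 4.51%.
Real GDP in the next year = 8028 × (1 + 4.51/100) = 8028 × 1.0451 ≈ 8390 billion.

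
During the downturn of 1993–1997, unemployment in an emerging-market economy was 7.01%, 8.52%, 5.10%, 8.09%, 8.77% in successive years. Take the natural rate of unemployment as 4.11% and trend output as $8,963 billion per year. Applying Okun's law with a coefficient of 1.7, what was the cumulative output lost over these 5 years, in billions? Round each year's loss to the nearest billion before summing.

Year 1993: gap = -1.7 × (7.01 - 4.11) = -4.93%, loss ≈ 8963 × 4.93/100 ≈ 442.
Year 1994: gap = -1.7 × (8.52 - 4.11) = -7.497%, loss ≈ 8963 × 7.497/100 ≈ 672.
Year 1995: gap = -1.7 × (5.1 - 4.11) = -1.683%, loss ≈ 8963 × 1.683/100 ≈ 151.
Year 1996: gap = -1.7 × (8.09 - 4.11) = -6.766%, loss ≈ 8963 × 6.766/100 ≈ 606.
Year 1997: gap = -1.7 × (8.77 - 4.11) = -7.922%, loss ≈ 8963 × 7.922/100 ≈ 710.
Total lost output = 442 + 672 + 151 + 606 + 710 = 2581 billion.

$2,581 billion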